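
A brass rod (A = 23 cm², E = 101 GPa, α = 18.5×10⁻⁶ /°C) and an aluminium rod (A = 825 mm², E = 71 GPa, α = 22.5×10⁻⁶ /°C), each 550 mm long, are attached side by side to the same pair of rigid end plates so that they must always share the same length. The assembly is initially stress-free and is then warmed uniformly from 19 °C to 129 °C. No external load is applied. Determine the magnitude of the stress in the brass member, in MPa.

σ ≈ 8.95 MPa (tensile)

The aluminium has the larger α, so on heating it would change length more than the brass if both were free. The rigid plates force a common final length, so the aluminium is put into compression and the brass into tension, with equal and opposite forces P (no external load).
Setting the final lengths equal and cancelling L: (α₁ − α₂)ΔT = P/(A₁E₁) + P/(A₂E₂).
|α₁ − α₂|·ΔT = 4×10⁻⁶ × 110 = 0.00044.
1/(A₁E₁) + 1/(A₂E₂) = 1/(2300×101×10³) + 1/(825×71×10³) = 2.138×10⁻⁸ N⁻¹.
P = 0.00044 / 2.138×10⁻⁸ = 20580 N = 20.58 kN.
σ_{brass} = P/A₁ = 20580/2300 = 8.949 MPa, tensile.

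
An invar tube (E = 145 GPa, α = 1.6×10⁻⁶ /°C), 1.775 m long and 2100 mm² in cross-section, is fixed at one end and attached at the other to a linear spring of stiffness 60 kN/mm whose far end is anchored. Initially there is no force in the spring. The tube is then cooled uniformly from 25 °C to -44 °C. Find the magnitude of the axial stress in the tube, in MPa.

Free thermal contraction: δ_free = αΔT L = 1.6×10⁻⁶ × 69 × 1775 = 0.196 mm.
With a force P in the spring, the elastic change of the tube is PL/(AE) and that of the spring is P/k; compatibility requires their sum to equal δ_free.
So P = δ_free / [L/(AE) + 1/k] = 0.196 / [ 1775/(2100×145×10³) + 1/(60×10³) ].
P = 0.196 / 2.25×10⁻⁵ = 8711 N.
σ = P/A = 8711/2100 = 4.148 MPa.

σ ≈ 4.15 MPa (tensile)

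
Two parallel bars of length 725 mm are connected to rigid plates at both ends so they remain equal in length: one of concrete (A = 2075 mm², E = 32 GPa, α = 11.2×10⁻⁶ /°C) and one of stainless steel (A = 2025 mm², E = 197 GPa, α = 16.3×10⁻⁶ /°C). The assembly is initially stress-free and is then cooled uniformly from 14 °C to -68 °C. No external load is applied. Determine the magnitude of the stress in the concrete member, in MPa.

σ ≈ 11.5 MPa (compressive)

Equilibrium of a rigid end plate with no external load gives equal and opposite internal forces ±P in the two members. Since α_{stainless steel} > α_{concrete}, cooling drives the stainless steel into tension and the concrete into compression.
Setting the final lengths equal and cancelling L: (α₁ − α₂)ΔT = P/(A₁E₁) + P/(A₂E₂).
|α₁ − α₂|·ΔT = 5.1×10⁻⁶ × 82 = 0.0004182.
1/(A₁E₁) + 1/(A₂E₂) = 1/(2075×32×10³) + 1/(2025×197×10³) = 1.757×10⁻⁸ N⁻¹.
P = 0.0004182 / 1.757×10⁻⁸ = 23810 N = 23.81 kN.
σ_{concrete} = P/A₁ = 23810/2075 = 11.47 MPa, compressive.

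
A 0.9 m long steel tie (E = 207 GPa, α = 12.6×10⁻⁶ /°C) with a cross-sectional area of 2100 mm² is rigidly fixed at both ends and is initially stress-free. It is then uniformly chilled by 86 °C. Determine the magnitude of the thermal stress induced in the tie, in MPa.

The supports are rigid, so the total axial strain is zero. The restrained thermal strain is ε = αΔT = 12.6×10⁻⁶ × 86 = 1083.6×10⁻⁶.
The stress required to suppress this strain is σ = Eε = 207×10³ × 1083.6×10⁻⁶ = 224.3 MPa, tensile since the tie is trying to contract.

σ ≈ 224 MPa (tensile)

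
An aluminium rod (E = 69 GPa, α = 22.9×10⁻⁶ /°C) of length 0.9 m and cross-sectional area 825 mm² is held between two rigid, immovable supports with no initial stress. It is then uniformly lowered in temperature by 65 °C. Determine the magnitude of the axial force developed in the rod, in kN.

P ≈ 84.7 kN (tensile)

The ends cannot move, so σ = EαΔT = 69×10³ × 22.9×10⁻⁶ × 65 = 102.7 MPa.
Axial force P = σA = 102.7 × 825 = 84730 N = 84.73 kN, tensile.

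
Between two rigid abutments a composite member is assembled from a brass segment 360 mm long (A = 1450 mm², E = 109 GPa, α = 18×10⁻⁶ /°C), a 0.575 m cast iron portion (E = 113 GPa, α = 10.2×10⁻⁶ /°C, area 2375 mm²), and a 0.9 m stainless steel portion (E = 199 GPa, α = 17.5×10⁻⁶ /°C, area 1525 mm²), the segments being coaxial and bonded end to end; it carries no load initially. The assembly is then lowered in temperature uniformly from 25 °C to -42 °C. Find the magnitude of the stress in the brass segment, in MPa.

Free thermal contraction of the whole bar: Σ αᵢΔT Lᵢ = 18×10⁻⁶×67×360 + 10.2×10⁻⁶×67×575 + 17.5×10⁻⁶×67×900 = 1.882 mm.
The rigid supports impose zero overall length change; the single axial force P common to all segments must satisfy P Σ Lᵢ/(AᵢEᵢ) = δ_free.
The series flexibility is Σ Lᵢ/(AᵢEᵢ) = 360/(1450×109×10³) + 575/(2375×113×10³) + 900/(1525×199×10³) = 7.386×10⁻⁶ mm/N.
Hence P = δ_free / Σ(L/AE) = 1.882/7.386×10⁻⁶ = 254.9 kN (tensile).
σ_{brass} = P / A = 254900 / 1450 = 175.8 MPa.

σ ≈ 176 MPa (tensile)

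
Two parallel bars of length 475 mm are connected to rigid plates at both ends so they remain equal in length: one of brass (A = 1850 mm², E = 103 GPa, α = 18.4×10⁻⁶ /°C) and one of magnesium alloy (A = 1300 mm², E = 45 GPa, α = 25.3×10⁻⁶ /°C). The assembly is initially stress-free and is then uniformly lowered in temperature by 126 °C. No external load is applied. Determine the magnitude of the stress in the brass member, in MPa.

σ ≈ 21 MPa (compressive)

Equilibrium of a rigid end plate with no external load gives equal and opposite internal forces ±P in the two members. Since α_{magnesium alloy} > α_{brass}, cooling drives the magnesium alloy into tension and the brass into compression.
Compatibility of the two members (thermal + elastic change equal): (α₁ − α₂)ΔT = P·[1/(A₁E₁) + 1/(A₂E₂)].
|α₁ − α₂|·ΔT = 6.9×10⁻⁶ × 126 = 0.0008694.
1/(A₁E₁) + 1/(A₂E₂) = 1/(1850×103×10³) + 1/(1300×45×10³) = 2.234×10⁻⁸ N⁻¹.
So P = 0.0008694 / 2.234×10⁻⁸ = 38.91 kN.
σ_{brass} = P/A₁ = 38910/1850 = 21.03 MPa, compressive.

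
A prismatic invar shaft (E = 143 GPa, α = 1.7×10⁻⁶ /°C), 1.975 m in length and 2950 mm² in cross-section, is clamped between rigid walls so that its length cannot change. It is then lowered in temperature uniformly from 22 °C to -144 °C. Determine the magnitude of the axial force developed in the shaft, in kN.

P ≈ 119 kN (tensile)

The ends cannot move, so σ = EαΔT = 143×10³ × 1.7×10⁻⁶ × 166 = 40.35 MPa.
P = AEαΔT = 2950 × 143×10³ × 1.7×10⁻⁶ × 166 = 119 kN (tensile).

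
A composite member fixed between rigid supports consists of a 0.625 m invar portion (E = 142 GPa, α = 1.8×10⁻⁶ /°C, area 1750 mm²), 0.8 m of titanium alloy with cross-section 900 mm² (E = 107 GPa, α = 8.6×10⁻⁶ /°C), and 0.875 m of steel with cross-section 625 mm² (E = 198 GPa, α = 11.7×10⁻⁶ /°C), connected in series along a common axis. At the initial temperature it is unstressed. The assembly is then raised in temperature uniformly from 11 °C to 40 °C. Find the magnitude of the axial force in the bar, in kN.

P ≈ 29.6 kN (compressive)

Free thermal expansion of the whole bar: Σ αᵢΔT Lᵢ = 1.8×10⁻⁶×29×625 + 8.6×10⁻⁶×29×800 + 11.7×10⁻⁶×29×875 = 0.529 mm.
The rigid supports impose zero overall length change; the single axial force P common to all segments must satisfy P Σ Lᵢ/(AᵢEᵢ) = δ_free.
The series flexibility is Σ Lᵢ/(AᵢEᵢ) = 625/(1750×142×10³) + 800/(900×107×10³) + 875/(625×198×10³) = 1.789×10⁻⁵ mm/N.
P = 0.529 / 1.789×10⁻⁵ = 29570 N = 29.57 kN, compressive.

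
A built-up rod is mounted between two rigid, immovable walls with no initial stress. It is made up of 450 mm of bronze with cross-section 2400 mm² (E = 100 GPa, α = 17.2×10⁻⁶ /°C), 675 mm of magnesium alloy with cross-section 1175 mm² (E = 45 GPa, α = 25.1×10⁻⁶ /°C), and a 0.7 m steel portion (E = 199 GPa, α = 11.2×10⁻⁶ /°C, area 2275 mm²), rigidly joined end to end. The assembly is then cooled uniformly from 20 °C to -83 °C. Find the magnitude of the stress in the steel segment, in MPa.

σ ≈ 91 MPa (tensile)

Free thermal contraction of the whole bar: Σ αᵢΔT Lᵢ = 17.2×10⁻⁶×103×450 + 25.1×10⁻⁶×103×675 + 11.2×10⁻⁶×103×700 = 3.35 mm.
The rigid supports impose zero overall length change; the single axial force P common to all segments must satisfy P Σ Lᵢ/(AᵢEᵢ) = δ_free.
Σ Lᵢ/(AᵢEᵢ) = 450/(2400×100×10³) + 675/(1175×45×10³) + 700/(2275×199×10³) = 1.619×10⁻⁵ mm/N.
Hence P = δ_free / Σ(L/AE) = 3.35/1.619×10⁻⁵ = 206.9 kN (tensile).
σ_{steel} = P / A = 206900 / 2275 = 90.96 MPa.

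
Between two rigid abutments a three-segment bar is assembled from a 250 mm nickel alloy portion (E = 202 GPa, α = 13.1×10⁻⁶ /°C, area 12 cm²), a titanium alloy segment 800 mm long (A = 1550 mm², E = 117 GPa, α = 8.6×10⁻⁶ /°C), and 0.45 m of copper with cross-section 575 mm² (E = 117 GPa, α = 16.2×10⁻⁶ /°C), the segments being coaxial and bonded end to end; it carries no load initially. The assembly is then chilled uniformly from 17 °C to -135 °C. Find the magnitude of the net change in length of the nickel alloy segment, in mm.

|ΔL| ≈ 0.272 mm

If the supports were absent, the total length change would be Σ αᵢΔT Lᵢ = 13.1×10⁻⁶×152×250 + 8.6×10⁻⁶×152×800 + 16.2×10⁻⁶×152×450 = 2.652 mm.
The rigid supports impose zero overall length change; the single axial force P common to all segments must satisfy P Σ Lᵢ/(AᵢEᵢ) = δ_free.
The series flexibility is Σ Lᵢ/(AᵢEᵢ) = 250/(1200×202×10³) + 800/(1550×117×10³) + 450/(575×117×10³) = 1.213×10⁻⁵ mm/N.
Hence P = δ_free / Σ(L/AE) = 2.652/1.213×10⁻⁵ = 218.6 kN (tensile).
For the nickel alloy segment, free thermal change = 13.1×10⁻⁶×152×250 = 0.4978 mm and elastic change from P = 218600×250/(1200×202×10³) = 0.2254 mm; these oppose, so the net change is 0.272 mm (segment shortens).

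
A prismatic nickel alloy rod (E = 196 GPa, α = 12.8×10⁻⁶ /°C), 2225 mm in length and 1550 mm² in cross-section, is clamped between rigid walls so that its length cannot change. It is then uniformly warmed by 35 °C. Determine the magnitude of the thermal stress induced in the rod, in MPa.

With length fixed, the mechanical strain must cancel the thermal strain αΔT = 12.8×10⁻⁶ × 35 = 448×10⁻⁶.
Hence σ = E·αΔT = 196×10³ × 448×10⁻⁶ = 87.81 MPa, compressive.

σ ≈ 87.8 MPa (compressive)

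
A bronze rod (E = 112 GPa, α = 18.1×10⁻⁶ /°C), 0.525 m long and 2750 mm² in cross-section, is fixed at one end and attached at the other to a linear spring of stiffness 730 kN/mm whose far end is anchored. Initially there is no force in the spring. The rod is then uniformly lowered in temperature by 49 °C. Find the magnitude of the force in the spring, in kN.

P ≈ 151 kN

Free thermal contraction: δ_free = αΔT L = 18.1×10⁻⁶ × 49 × 525 = 0.4656 mm.
With a force P in the spring, the elastic change of the rod is PL/(AE) and that of the spring is P/k; compatibility requires their sum to equal δ_free.
P [ L/(AE) + 1/k ] = δ_free → P [ 525/(2750×112×10³) + 1/(730×10³) ] = 0.4656.
P = 0.4656 / 3.074×10⁻⁶ = 151500 N.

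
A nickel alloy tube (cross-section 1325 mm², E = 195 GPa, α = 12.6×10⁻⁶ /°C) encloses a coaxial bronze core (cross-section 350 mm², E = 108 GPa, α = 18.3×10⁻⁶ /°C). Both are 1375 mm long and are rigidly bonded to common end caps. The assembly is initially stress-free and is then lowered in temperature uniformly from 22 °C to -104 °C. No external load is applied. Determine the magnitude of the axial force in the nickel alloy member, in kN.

P ≈ 23.7 kN (compressive in the nickel alloy)

The bronze has the larger α, so on cooling it would change length more than the nickel alloy if both were free. The rigid plates force a common final length, so the bronze is put into tension and the nickel alloy into compression, with equal and opposite forces P (no external load).
Setting the final lengths equal and cancelling L: (α₁ − α₂)ΔT = P/(A₁E₁) + P/(A₂E₂).
|α₁ − α₂|·ΔT = 5.7×10⁻⁶ × 126 = 0.0007182.
1/(A₁E₁) + 1/(A₂E₂) = 1/(1325×195×10³) + 1/(350×108×10³) = 3.033×10⁻⁸ N⁻¹.
So P = 0.0007182 / 3.033×10⁻⁸ = 23.68 kN.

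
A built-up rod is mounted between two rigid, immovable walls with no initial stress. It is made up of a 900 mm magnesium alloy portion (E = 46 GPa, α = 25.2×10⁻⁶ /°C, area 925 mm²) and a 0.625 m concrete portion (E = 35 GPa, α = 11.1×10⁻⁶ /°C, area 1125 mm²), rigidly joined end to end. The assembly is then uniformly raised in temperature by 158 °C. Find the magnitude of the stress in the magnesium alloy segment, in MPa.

If the supports were absent, the total length change would be Σ αᵢΔT Lᵢ = 25.2×10⁻⁶×158×900 + 11.1×10⁻⁶×158×625 = 4.68 mm.
The walls prevent any net length change, so an axial force P (same in every segment) develops. Compatibility: P · Σ Lᵢ/(AᵢEᵢ) = δ_free.
The series flexibility is Σ Lᵢ/(AᵢEᵢ) = 900/(925×46×10³) + 625/(1125×35×10³) = 3.702×10⁻⁵ mm/N.
Hence P = δ_free / Σ(L/AE) = 4.68/3.702×10⁻⁵ = 126.4 kN (compressive).
σ_{magnesium alloy} = P / A = 126400 / 925 = 136.6 MPa.

σ ≈ 137 MPa (compressive)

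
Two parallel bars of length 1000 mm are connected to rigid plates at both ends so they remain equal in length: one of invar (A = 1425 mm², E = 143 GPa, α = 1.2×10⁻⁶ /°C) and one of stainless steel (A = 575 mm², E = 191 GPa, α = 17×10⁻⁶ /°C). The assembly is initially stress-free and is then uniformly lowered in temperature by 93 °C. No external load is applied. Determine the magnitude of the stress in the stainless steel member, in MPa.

Both members must finish at the same length. With the larger α, the stainless steel tends to over-contract; the plates restrain it, putting the stainless steel in tension and the invar in compression. With no external load the two internal forces are equal and opposite, magnitude P.
Equating the net (thermal + elastic) strains gives |α₁ − α₂|·ΔT = P·[1/(A₁E₁) + 1/(A₂E₂)].
|α₁ − α₂|·ΔT = 15.8×10⁻⁶ × 93 = 0.001469.
1/(A₁E₁) + 1/(A₂E₂) = 1/(1425×143×10³) + 1/(575×191×10³) = 1.401×10⁻⁸ N⁻¹.
So P = 0.001469 / 1.401×10⁻⁸ = 104.9 kN.
σ_{stainless steel} = P/A₂ = 104900/575 = 182.4 MPa, tensile.

σ ≈ 182 MPa (tensile)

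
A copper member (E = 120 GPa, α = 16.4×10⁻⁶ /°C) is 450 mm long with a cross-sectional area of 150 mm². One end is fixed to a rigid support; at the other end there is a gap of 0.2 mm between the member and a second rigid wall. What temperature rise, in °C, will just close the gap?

ΔT ≈ 27.1 °C

The gap closes when αΔT L = 0.2 mm, since the member is still unstressed at that instant.
So ΔT = g/(αL) = 0.2/(16.4×10⁻⁶ × 450) = 27.1 °C.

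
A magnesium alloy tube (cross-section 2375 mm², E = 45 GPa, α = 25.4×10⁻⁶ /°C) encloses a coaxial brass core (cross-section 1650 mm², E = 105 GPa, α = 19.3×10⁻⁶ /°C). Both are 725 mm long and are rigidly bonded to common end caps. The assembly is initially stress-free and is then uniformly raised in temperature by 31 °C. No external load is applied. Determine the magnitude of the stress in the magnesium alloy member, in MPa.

Equilibrium of a rigid end plate with no external load gives equal and opposite internal forces ±P in the two members. Since α_{magnesium alloy} > α_{brass}, heating drives the magnesium alloy into compression and the brass into tension.
Equating the net (thermal + elastic) strains gives |α₁ − α₂|·ΔT = P·[1/(A₁E₁) + 1/(A₂E₂)].
|α₁ − α₂|·ΔT = 6.1×10⁻⁶ × 31 = 0.0001891.
1/(A₁E₁) + 1/(A₂E₂) = 1/(2375×45×10³) + 1/(1650×105×10³) = 1.513×10⁻⁸ N⁻¹.
So P = 0.0001891 / 1.513×10⁻⁸ = 12.5 kN.
σ_{magnesium alloy} = P/A₁ = 12500/2375 = 5.263 MPa, compressive.

σ ≈ 5.26 MPa (compressive)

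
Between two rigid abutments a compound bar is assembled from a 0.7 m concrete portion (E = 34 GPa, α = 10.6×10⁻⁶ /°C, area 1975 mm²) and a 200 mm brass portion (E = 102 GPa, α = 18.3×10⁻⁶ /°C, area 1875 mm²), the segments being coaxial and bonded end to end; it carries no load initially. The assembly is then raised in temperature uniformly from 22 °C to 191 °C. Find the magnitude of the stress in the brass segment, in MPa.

σ ≈ 87.1 MPa (compressive)

With the walls removed the bar would change length by δ_free = Σ αᵢΔT Lᵢ = 10.6×10⁻⁶×169×700 + 18.3×10⁻⁶×169×200 = 1.873 mm.
The rigid supports impose zero overall length change; the single axial force P common to all segments must satisfy P Σ Lᵢ/(AᵢEᵢ) = δ_free.
Σ Lᵢ/(AᵢEᵢ) = 700/(1975×34×10³) + 200/(1875×102×10³) = 1.147×10⁻⁵ mm/N.
P = 1.873 / 1.147×10⁻⁵ = 163300 N = 163.3 kN, compressive.
σ_{brass} = P / A = 163300 / 1875 = 87.07 MPa.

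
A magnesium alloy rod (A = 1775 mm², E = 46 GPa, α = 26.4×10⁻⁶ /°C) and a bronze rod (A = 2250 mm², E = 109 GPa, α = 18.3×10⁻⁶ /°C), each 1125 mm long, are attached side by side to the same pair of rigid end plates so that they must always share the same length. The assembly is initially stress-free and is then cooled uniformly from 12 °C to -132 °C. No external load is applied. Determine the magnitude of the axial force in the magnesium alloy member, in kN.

P ≈ 71.4 kN (tensile in the magnesium alloy)

Equilibrium of a rigid end plate with no external load gives equal and opposite internal forces ±P in the two members. Since α_{magnesium alloy} > α_{bronze}, cooling drives the magnesium alloy into tension and the bronze into compression.
Compatibility of the two members (thermal + elastic change equal): (α₁ − α₂)ΔT = P·[1/(A₁E₁) + 1/(A₂E₂)].
|α₁ − α₂|·ΔT = 8.1×10⁻⁶ × 144 = 0.001166.
1/(A₁E₁) + 1/(A₂E₂) = 1/(1775×46×10³) + 1/(2250×109×10³) = 1.632×10⁻⁸ N⁻¹.
So P = 0.001166 / 1.632×10⁻⁸ = 71.45 kN.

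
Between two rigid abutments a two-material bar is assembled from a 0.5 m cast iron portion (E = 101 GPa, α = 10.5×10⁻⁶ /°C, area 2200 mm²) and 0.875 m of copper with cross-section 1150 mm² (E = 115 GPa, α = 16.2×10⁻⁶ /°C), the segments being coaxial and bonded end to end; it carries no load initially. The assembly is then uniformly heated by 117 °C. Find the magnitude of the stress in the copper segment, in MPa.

σ ≈ 223 MPa (compressive)

Free thermal expansion of the whole bar: Σ αᵢΔT Lᵢ = 10.5×10⁻⁶×117×500 + 16.2×10⁻⁶×117×875 = 2.273 mm.
The rigid supports impose zero overall length change; the single axial force P common to all segments must satisfy P Σ Lᵢ/(AᵢEᵢ) = δ_free.
Σ Lᵢ/(AᵢEᵢ) = 500/(2200×101×10³) + 875/(1150×115×10³) = 8.866×10⁻⁶ mm/N.
P = 2.273 / 8.866×10⁻⁶ = 256300 N = 256.3 kN, compressive.
σ_{copper} = P / A = 256300 / 1150 = 222.9 MPa.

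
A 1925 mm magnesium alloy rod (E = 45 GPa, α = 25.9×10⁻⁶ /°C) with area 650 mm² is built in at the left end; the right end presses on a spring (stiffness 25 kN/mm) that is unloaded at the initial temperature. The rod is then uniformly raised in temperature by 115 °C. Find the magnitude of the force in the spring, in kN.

P ≈ 54.2 kN

The unrestrained thermal change is αΔT L = 25.9×10⁻⁶ × 115 × 1925 = 5.734 mm.
Let P be the compressive force at the spring. The rod shortens elastically by PL/(AE) and the spring compresses by P/k; together these equal δ_free.
So P = δ_free / [L/(AE) + 1/k] = 5.734 / [ 1925/(650×45×10³) + 1/(25×10³) ].
P = 5.734 / 0.0001058 = 54190 N.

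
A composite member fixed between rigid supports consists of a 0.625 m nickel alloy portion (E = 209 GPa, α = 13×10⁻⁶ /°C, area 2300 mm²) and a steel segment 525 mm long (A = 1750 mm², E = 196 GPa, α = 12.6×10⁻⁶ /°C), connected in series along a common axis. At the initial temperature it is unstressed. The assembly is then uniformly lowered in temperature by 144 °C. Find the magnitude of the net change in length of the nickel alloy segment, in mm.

With the walls removed the bar would change length by δ_free = Σ αᵢΔT Lᵢ = 13×10⁻⁶×144×625 + 12.6×10⁻⁶×144×525 = 2.123 mm.
The rigid supports impose zero overall length change; the single axial force P common to all segments must satisfy P Σ Lᵢ/(AᵢEᵢ) = δ_free.
Σ Lᵢ/(AᵢEᵢ) = 625/(2300×209×10³) + 525/(1750×196×10³) = 2.831×10⁻⁶ mm/N.
Hence P = δ_free / Σ(L/AE) = 2.123/2.831×10⁻⁶ = 749.8 kN (tensile).
For the nickel alloy segment, free thermal change = 13×10⁻⁶×144×625 = 1.17 mm and elastic change from P = 749800×625/(2300×209×10³) = 0.9749 mm; these oppose, so the net change is 0.195 mm (segment shortens).

|ΔL| ≈ 0.195 mm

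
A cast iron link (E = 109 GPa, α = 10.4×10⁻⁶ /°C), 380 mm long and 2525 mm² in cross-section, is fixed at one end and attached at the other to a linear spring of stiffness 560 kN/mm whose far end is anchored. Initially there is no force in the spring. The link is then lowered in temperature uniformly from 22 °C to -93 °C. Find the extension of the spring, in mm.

δ ≈ 0.256 mm

The unrestrained thermal change is αΔT L = 10.4×10⁻⁶ × 115 × 380 = 0.4545 mm.
With a force P in the spring, the elastic change of the link is PL/(AE) and that of the spring is P/k; compatibility requires their sum to equal δ_free.
So P = δ_free / [L/(AE) + 1/k] = 0.4545 / [ 380/(2525×109×10³) + 1/(560×10³) ].
P = 0.4545 / 3.166×10⁻⁶ = 143500 N.
Spring extension = P/k = 143500/(560×10³) = 0.2563 mm.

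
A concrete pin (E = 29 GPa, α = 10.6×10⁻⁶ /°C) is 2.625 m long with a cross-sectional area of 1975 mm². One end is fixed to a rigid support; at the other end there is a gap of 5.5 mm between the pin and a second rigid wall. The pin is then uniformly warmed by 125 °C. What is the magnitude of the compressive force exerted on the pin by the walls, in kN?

P ≈ 0 kN

Unrestrained expansion: δ_free = αΔT L = 10.6×10⁻⁶ × 125 × 2625 = 3.478 mm.
This is smaller than the 5.5 mm clearance, so the pin expands freely without reaching the stop — the stress is zero.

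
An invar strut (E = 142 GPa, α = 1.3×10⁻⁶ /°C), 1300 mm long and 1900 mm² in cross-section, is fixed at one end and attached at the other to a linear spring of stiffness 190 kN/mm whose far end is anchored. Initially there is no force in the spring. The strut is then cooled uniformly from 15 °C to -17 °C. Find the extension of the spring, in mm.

If the spring were absent the strut would shorten by αΔT L = 1.3×10⁻⁶ × 32 × 1300 = 0.05408 mm.
Let P be the tensile force in the spring. The strut extends elastically by PL/(AE) and the spring stretches by P/k; together these equal δ_free.
P [ L/(AE) + 1/k ] = δ_free → P [ 1300/(1900×142×10³) + 1/(190×10³) ] = 0.05408.
P = 0.05408 / 1.008×10⁻⁵ = 5364 N.
Spring extension = P/k = 5364/(190×10³) = 0.02823 mm.

δ ≈ 0.0282 mm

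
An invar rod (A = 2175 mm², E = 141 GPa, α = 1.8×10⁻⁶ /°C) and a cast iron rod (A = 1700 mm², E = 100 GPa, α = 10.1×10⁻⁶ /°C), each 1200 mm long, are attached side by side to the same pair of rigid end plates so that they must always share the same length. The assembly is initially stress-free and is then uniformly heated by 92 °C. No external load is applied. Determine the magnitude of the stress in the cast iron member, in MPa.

Equilibrium of a rigid end plate with no external load gives equal and opposite internal forces ±P in the two members. Since α_{cast iron} > α_{invar}, heating drives the cast iron into compression and the invar into tension.
Equating the net (thermal + elastic) strains gives |α₁ − α₂|·ΔT = P·[1/(A₁E₁) + 1/(A₂E₂)].
|α₁ − α₂|·ΔT = 8.3×10⁻⁶ × 92 = 0.0007636.
1/(A₁E₁) + 1/(A₂E₂) = 1/(2175×141×10³) + 1/(1700×100×10³) = 9.143×10⁻⁹ N⁻¹.
P = 0.0007636 / 9.143×10⁻⁹ = 83520 N = 83.52 kN.
σ_{cast iron} = P/A₂ = 83520/1700 = 49.13 MPa, compressive.

σ ≈ 49.1 MPa (compressive)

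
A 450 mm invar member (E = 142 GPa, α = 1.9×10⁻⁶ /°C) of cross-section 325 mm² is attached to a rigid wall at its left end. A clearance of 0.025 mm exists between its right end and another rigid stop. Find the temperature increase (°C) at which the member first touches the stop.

ΔT ≈ 29.2 °C

Contact occurs when the free expansion equals the gap: αΔT L = 0.025 mm.
ΔT = 0.025 / (1.9×10⁻⁶ × 450) = 29.24 °C.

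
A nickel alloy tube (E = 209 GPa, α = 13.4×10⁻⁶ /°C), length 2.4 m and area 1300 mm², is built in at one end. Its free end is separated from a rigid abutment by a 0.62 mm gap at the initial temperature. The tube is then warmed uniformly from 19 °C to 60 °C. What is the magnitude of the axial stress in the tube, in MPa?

σ ≈ 60.8 MPa (compressive)

If the wall were absent the tube would grow by αΔT L = 13.4×10⁻⁶ × 41 × 2400 = 1.319 mm.
The gap closes (δ_free > 0.62 mm) and the wall then resists a further 1.319 − 0.62 = 0.6986 mm of expansion.
That suppressed elongation corresponds to σ = E·Δ/L = 209×10³ × 0.6986/2400 = 60.83 MPa.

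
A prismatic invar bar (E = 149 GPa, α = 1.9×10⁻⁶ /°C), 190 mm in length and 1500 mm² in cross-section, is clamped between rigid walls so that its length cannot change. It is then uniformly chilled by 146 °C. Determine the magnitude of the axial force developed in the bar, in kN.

P ≈ 62 kN (tensile)

With zero net strain, σ = E·αΔT = 149 GPa × 1.9×10⁻⁶ × 146 = 41.33 MPa.
Then P = σA = 41.33 × 1500 mm² = 62 kN, tensile.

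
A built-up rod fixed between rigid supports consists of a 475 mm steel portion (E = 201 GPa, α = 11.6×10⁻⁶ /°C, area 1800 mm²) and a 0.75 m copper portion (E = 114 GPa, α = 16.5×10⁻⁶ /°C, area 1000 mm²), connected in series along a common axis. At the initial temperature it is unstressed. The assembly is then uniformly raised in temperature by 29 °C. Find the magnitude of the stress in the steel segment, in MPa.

If the supports were absent, the total length change would be Σ αᵢΔT Lᵢ = 11.6×10⁻⁶×29×475 + 16.5×10⁻⁶×29×750 = 0.5187 mm.
The rigid supports impose zero overall length change; the single axial force P common to all segments must satisfy P Σ Lᵢ/(AᵢEᵢ) = δ_free.
The series flexibility is Σ Lᵢ/(AᵢEᵢ) = 475/(1800×201×10³) + 750/(1000×114×10³) = 7.892×10⁻⁶ mm/N.
So P = 0.5187 / 7.892×10⁻⁶ = 65.72 kN, compressive.
σ_{steel} = P / A = 65720 / 1800 = 36.51 MPa.

σ ≈ 36.5 MPa (compressive)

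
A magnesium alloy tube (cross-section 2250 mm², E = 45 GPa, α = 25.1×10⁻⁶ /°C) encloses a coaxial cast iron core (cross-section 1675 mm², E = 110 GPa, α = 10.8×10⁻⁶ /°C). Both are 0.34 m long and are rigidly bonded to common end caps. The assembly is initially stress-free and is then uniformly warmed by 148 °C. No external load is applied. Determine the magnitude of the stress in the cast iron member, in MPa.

Both members must finish at the same length. With the larger α, the magnesium alloy tends to over-expand; the plates restrain it, putting the magnesium alloy in compression and the cast iron in tension. With no external load the two internal forces are equal and opposite, magnitude P.
Equating the net (thermal + elastic) strains gives |α₁ − α₂|·ΔT = P·[1/(A₁E₁) + 1/(A₂E₂)].
|α₁ − α₂|·ΔT = 14.3×10⁻⁶ × 148 = 0.002116.
1/(A₁E₁) + 1/(A₂E₂) = 1/(2250×45×10³) + 1/(1675×110×10³) = 1.53×10⁻⁸ N⁻¹.
P = 0.002116 / 1.53×10⁻⁸ = 138300 N = 138.3 kN.
σ_{cast iron} = P/A₂ = 138300/1675 = 82.56 MPa, tensile.

σ ≈ 82.6 MPa (tensile)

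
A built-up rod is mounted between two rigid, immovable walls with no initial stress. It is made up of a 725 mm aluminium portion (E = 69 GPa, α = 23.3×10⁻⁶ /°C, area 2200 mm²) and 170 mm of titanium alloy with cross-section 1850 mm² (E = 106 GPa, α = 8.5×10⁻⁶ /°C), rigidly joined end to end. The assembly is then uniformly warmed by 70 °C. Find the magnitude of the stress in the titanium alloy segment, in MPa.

σ ≈ 123 MPa (compressive)

Free thermal expansion of the whole bar: Σ αᵢΔT Lᵢ = 23.3×10⁻⁶×70×725 + 8.5×10⁻⁶×70×170 = 1.284 mm.
The rigid supports impose zero overall length change; the single axial force P common to all segments must satisfy P Σ Lᵢ/(AᵢEᵢ) = δ_free.
The series flexibility is Σ Lᵢ/(AᵢEᵢ) = 725/(2200×69×10³) + 170/(1850×106×10³) = 5.643×10⁻⁶ mm/N.
So P = 1.284 / 5.643×10⁻⁶ = 227.5 kN, compressive.
σ_{titanium alloy} = P / A = 227500 / 1850 = 123 MPa.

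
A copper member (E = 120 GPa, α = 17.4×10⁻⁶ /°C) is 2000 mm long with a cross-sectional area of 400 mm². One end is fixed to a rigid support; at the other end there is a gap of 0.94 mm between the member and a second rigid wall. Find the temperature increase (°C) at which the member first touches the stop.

The gap closes when αΔT L = 0.94 mm, since the member is still unstressed at that instant.
ΔT = 0.94 / (17.4×10⁻⁶ × 2000) = 27.01 °C.

ΔT ≈ 27 °C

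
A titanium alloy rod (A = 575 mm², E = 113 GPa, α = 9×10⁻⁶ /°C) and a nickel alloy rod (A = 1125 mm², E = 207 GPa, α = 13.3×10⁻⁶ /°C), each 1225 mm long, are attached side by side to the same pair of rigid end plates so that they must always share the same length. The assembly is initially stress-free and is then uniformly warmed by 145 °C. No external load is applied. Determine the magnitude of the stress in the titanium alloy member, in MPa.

Equilibrium of a rigid end plate with no external load gives equal and opposite internal forces ±P in the two members. Since α_{nickel alloy} > α_{titanium alloy}, heating drives the nickel alloy into compression and the titanium alloy into tension.
Setting the final lengths equal and cancelling L: (α₁ − α₂)ΔT = P/(A₁E₁) + P/(A₂E₂).
|α₁ − α₂|·ΔT = 4.3×10⁻⁶ × 145 = 0.0006235.
1/(A₁E₁) + 1/(A₂E₂) = 1/(575×113×10³) + 1/(1125×207×10³) = 1.968×10⁻⁸ N⁻¹.
P = 0.0006235 / 1.968×10⁻⁸ = 31670 N = 31.67 kN.
σ_{titanium alloy} = P/A₁ = 31670/575 = 55.09 MPa, tensile.

σ ≈ 55.1 MPa (tensile)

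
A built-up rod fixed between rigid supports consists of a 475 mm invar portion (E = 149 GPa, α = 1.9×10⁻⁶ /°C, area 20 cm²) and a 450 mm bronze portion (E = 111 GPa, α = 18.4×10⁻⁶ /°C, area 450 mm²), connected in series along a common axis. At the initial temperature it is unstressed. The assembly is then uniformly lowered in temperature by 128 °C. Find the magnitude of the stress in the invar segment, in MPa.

Free thermal contraction of the whole bar: Σ αᵢΔT Lᵢ = 1.9×10⁻⁶×128×475 + 18.4×10⁻⁶×128×450 = 1.175 mm.
Since the ends are fixed, an axial force P builds up, equal in every segment, with P · Σ Lᵢ/(AᵢEᵢ) = δ_free.
The series flexibility is Σ Lᵢ/(AᵢEᵢ) = 475/(2000×149×10³) + 450/(450×111×10³) = 1.06×10⁻⁵ mm/N.
Hence P = δ_free / Σ(L/AE) = 1.175/1.06×10⁻⁵ = 110.9 kN (tensile).
σ_{invar} = P / A = 110900 / 2000 = 55.43 MPa.

σ ≈ 55.4 MPa (tensile)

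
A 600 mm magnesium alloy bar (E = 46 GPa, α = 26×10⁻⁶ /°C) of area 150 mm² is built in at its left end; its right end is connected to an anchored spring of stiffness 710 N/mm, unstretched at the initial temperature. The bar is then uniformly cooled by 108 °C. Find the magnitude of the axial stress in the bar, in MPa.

The unrestrained thermal change is αΔT L = 26×10⁻⁶ × 108 × 600 = 1.685 mm.
With a force P in the spring, the elastic change of the bar is PL/(AE) and that of the spring is P/k; compatibility requires their sum to equal δ_free.
P [ L/(AE) + 1/k ] = δ_free → P [ 600/(150×46×10³) + 1/(710) ] = 1.685.
P = 1.685 / 0.001495 = 1127 N.
σ = P/A = 1127/150 = 7.511 MPa.

σ ≈ 7.51 MPa (tensile)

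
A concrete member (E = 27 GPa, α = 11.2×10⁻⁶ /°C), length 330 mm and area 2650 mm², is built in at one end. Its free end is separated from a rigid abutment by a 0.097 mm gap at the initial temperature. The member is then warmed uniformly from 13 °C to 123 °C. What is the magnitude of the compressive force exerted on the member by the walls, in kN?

If the wall were absent the member would grow by αΔT L = 11.2×10⁻⁶ × 110 × 330 = 0.4066 mm.
After closing the 0.097 mm clearance, 0.4066 − 0.097 = 0.3096 mm of expansion remains to be suppressed by the wall.
That suppressed elongation corresponds to σ = E·Δ/L = 27×10³ × 0.3096/330 = 25.33 MPa.
Force on the wall = σA = 25.33 × 2650 mm² = 67.12 kN.

P ≈ 67.1 kN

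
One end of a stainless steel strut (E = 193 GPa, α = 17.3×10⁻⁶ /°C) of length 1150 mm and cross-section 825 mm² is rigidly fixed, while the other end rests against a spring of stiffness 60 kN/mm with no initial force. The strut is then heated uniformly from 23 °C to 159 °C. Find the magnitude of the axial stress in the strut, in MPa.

If the spring were absent the strut would lengthen by αΔT L = 17.3×10⁻⁶ × 136 × 1150 = 2.706 mm.
Let P be the compressive force at the spring. The strut shortens elastically by PL/(AE) and the spring compresses by P/k; together these equal δ_free.
So P = δ_free / [L/(AE) + 1/k] = 2.706 / [ 1150/(825×193×10³) + 1/(60×10³) ].
P = 2.706 / 2.389×10⁻⁵ = 113300 N.
σ = P/A = 113300/825 = 137.3 MPa.

σ ≈ 137 MPa (compressive)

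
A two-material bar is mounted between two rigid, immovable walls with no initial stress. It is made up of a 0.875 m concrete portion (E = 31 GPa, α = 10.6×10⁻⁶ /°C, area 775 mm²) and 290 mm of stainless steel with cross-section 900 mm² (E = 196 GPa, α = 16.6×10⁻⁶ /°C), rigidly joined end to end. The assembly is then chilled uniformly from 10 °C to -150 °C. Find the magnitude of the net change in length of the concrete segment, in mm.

With the walls removed the bar would change length by δ_free = Σ αᵢΔT Lᵢ = 10.6×10⁻⁶×160×875 + 16.6×10⁻⁶×160×290 = 2.254 mm.
The walls prevent any net length change, so an axial force P (same in every segment) develops. Compatibility: P · Σ Lᵢ/(AᵢEᵢ) = δ_free.
The series flexibility is Σ Lᵢ/(AᵢEᵢ) = 875/(775×31×10³) + 290/(900×196×10³) = 3.806×10⁻⁵ mm/N.
So P = 2.254 / 3.806×10⁻⁵ = 59.22 kN, tensile.
For the concrete segment, free thermal change = 10.6×10⁻⁶×160×875 = 1.484 mm and elastic change from P = 59220×875/(775×31×10³) = 2.157 mm; these oppose, so the net change is 0.673 mm (segment lengthens).

|ΔL| ≈ 0.673 mm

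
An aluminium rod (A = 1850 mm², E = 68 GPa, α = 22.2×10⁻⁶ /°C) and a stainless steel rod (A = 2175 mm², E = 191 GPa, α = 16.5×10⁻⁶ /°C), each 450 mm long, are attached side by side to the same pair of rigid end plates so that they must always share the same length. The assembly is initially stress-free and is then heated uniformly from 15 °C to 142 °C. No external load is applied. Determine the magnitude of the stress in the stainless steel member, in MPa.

σ ≈ 32.1 MPa (tensile)

The aluminium has the larger α, so on heating it would change length more than the stainless steel if both were free. The rigid plates force a common final length, so the aluminium is put into compression and the stainless steel into tension, with equal and opposite forces P (no external load).
Setting the final lengths equal and cancelling L: (α₁ − α₂)ΔT = P/(A₁E₁) + P/(A₂E₂).
|α₁ − α₂|·ΔT = 5.7×10⁻⁶ × 127 = 0.0007239.
1/(A₁E₁) + 1/(A₂E₂) = 1/(1850×68×10³) + 1/(2175×191×10³) = 1.036×10⁻⁸ N⁻¹.
P = 0.0007239 / 1.036×10⁻⁸ = 69900 N = 69.9 kN.
σ_{stainless steel} = P/A₂ = 69900/2175 = 32.14 MPa, tensile.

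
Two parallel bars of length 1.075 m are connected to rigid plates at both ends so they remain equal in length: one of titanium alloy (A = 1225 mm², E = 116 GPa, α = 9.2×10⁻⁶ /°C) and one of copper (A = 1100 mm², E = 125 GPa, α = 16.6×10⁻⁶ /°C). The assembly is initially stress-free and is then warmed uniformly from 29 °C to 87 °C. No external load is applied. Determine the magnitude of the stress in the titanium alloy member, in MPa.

σ ≈ 24.5 MPa (tensile)

The copper has the larger α, so on heating it would change length more than the titanium alloy if both were free. The rigid plates force a common final length, so the copper is put into compression and the titanium alloy into tension, with equal and opposite forces P (no external load).
Compatibility of the two members (thermal + elastic change equal): (α₁ − α₂)ΔT = P·[1/(A₁E₁) + 1/(A₂E₂)].
|α₁ − α₂|·ΔT = 7.4×10⁻⁶ × 58 = 0.0004292.
1/(A₁E₁) + 1/(A₂E₂) = 1/(1225×116×10³) + 1/(1100×125×10³) = 1.431×10⁻⁸ N⁻¹.
So P = 0.0004292 / 1.431×10⁻⁸ = 29.99 kN.
σ_{titanium alloy} = P/A₁ = 29990/1225 = 24.48 MPa, tensile.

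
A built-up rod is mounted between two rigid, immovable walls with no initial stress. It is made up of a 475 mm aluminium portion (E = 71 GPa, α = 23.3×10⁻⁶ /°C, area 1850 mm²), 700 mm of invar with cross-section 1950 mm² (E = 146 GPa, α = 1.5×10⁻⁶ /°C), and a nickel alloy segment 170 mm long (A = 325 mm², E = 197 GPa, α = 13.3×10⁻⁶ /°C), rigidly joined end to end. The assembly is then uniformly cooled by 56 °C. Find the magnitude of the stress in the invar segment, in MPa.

With the walls removed the bar would change length by δ_free = Σ αᵢΔT Lᵢ = 23.3×10⁻⁶×56×475 + 1.5×10⁻⁶×56×700 + 13.3×10⁻⁶×56×170 = 0.8052 mm.
Since the ends are fixed, an axial force P builds up, equal in every segment, with P · Σ Lᵢ/(AᵢEᵢ) = δ_free.
The series flexibility is Σ Lᵢ/(AᵢEᵢ) = 475/(1850×71×10³) + 700/(1950×146×10³) + 170/(325×197×10³) = 8.73×10⁻⁶ mm/N.
Hence P = δ_free / Σ(L/AE) = 0.8052/8.73×10⁻⁶ = 92.23 kN (tensile).
σ_{invar} = P / A = 92230 / 1950 = 47.3 MPa.

σ ≈ 47.3 MPa (tensile)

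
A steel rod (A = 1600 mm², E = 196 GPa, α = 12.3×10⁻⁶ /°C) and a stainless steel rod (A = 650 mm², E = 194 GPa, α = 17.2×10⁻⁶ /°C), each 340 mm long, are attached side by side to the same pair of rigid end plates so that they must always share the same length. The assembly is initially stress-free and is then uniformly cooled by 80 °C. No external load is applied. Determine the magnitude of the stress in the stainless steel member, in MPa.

σ ≈ 54.2 MPa (tensile)

Equilibrium of a rigid end plate with no external load gives equal and opposite internal forces ±P in the two members. Since α_{stainless steel} > α_{steel}, cooling drives the stainless steel into tension and the steel into compression.
Setting the final lengths equal and cancelling L: (α₁ − α₂)ΔT = P/(A₁E₁) + P/(A₂E₂).
|α₁ − α₂|·ΔT = 4.9×10⁻⁶ × 80 = 0.000392.
1/(A₁E₁) + 1/(A₂E₂) = 1/(1600×196×10³) + 1/(650×194×10³) = 1.112×10⁻⁸ N⁻¹.
P = 0.000392 / 1.112×10⁻⁸ = 35260 N = 35.26 kN.
σ_{stainless steel} = P/A₂ = 35260/650 = 54.24 MPa, tensile.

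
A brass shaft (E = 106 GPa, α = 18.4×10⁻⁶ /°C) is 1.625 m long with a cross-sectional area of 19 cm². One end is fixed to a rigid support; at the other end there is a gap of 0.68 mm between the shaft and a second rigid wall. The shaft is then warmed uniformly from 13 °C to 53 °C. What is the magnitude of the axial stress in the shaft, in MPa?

σ ≈ 33.7 MPa (compressive)

Unrestrained expansion: δ_free = αΔT L = 18.4×10⁻⁶ × 40 × 1625 = 1.196 mm.
This exceeds the 0.68 mm gap, so the wall pushes back. The portion of expansion that must be recovered elastically is δ_free − gap = 1.196 − 0.68 = 0.516 mm.
Compatibility: PL/(AE) = 0.516 mm, so σ = P/A = E × (0.516/1625) = 33.66 MPa.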